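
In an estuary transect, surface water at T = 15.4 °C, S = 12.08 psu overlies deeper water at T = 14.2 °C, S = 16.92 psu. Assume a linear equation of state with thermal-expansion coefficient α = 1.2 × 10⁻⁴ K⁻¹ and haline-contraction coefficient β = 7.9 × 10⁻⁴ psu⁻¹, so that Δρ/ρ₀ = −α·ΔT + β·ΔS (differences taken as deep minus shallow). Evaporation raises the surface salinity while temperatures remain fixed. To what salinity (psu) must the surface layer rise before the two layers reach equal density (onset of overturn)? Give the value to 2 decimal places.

Neutral buoyancy requires −α(T_deep − T_surf) + β(S_deep − S_surf′) = 0.
S_surf′ = S_deep − (α/β)·ΔT = 16.92 − (1.2 × 10⁻⁴/7.9 × 10⁻⁴)·(-1.2) = 17.1023 psu.
Increase required: 17.1023 − 12.08 = 5.0223 psu.

17.10 psu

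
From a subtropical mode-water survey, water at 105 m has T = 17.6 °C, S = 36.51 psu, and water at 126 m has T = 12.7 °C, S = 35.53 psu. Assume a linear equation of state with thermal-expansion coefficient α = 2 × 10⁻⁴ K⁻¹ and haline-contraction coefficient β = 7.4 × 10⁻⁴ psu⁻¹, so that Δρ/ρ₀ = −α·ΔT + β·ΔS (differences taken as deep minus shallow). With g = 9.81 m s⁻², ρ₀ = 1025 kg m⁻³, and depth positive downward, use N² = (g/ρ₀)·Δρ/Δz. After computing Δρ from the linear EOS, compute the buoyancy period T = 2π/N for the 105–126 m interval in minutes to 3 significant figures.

9.60 min

ΔT = -4.9 K, ΔS = -0.98 psu (deep − shallow).
Δρ/ρ₀ = −αΔT + βΔS = 9.80 × 10⁻⁴ − 7.252 × 10⁻⁴ = 2.548 × 10⁻⁴, so Δρ ≈ 0.2612 kg m⁻³.
N² = (g/ρ₀)·Δρ/Δz = g·(Δρ/ρ₀)/Δz = 9.81 × 2.548 × 10⁻⁴ / 21 = 1.1903 × 10⁻⁴ s⁻².
N = √(1.1903 × 10⁻⁴) = 0.010910 rad s⁻¹ → T = 2π/N = 575.91 s = 9.5985 min ≈ 9.60 min.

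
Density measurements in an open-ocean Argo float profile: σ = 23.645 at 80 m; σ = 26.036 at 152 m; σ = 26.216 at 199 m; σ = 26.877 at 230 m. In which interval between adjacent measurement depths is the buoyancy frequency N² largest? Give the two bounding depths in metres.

80–152 m

Compute the density gradient over each adjacent pair:
  80–152 m: Δρ/Δz = 2.391/72 = 0.033 kg m⁻⁴
  152–199 m: Δρ/Δz = 0.180/47 = 3.8 × 10⁻³ kg m⁻⁴
  199–230 m: Δρ/Δz = 0.661/31 = 0.021 kg m⁻⁴
The largest gradient is in the 80–152 m interval — the pycnocline.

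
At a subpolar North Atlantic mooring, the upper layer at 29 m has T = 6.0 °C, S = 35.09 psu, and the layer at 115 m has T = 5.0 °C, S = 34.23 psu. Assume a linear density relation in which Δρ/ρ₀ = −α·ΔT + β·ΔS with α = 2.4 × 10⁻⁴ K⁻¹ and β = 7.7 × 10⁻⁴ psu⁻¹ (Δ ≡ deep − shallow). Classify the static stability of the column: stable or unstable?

unstable

ΔT = 5.0 − 6.0 = -1.0 K and ΔS = 34.23 − 35.09 = -0.86 psu (deep − shallow).
−αΔT = 2.40 × 10⁻⁴; βΔS = -6.622 × 10⁻⁴; sum Δρ/ρ₀ = -4.222 × 10⁻⁴.
Δρ/ρ₀ < 0, so Δρ < 0: deeper water is lighter → statically unstable; the column would overturn.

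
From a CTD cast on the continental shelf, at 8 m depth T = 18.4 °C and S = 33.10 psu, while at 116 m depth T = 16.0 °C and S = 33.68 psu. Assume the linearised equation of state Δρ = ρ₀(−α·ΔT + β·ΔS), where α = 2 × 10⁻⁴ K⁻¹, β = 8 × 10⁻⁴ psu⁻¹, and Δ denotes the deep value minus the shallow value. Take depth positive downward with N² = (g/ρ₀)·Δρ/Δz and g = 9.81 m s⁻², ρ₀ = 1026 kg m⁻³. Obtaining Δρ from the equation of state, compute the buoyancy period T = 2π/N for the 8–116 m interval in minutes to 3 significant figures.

11.3 min

ΔT = -2.4 K, ΔS = +0.58 psu (deep − shallow).
Δρ/ρ₀ = −αΔT + βΔS = 4.80 × 10⁻⁴ + 4.64 × 10⁻⁴ = 9.44 × 10⁻⁴, so Δρ ≈ 0.9685 kg m⁻³.
N² = (g/ρ₀)·Δρ/Δz = g·(Δρ/ρ₀)/Δz = 9.81 × 9.44 × 10⁻⁴ / 108 = 8.5747 × 10⁻⁵ s⁻².
N = √(8.5747 × 10⁻⁵) = 9.2600 × 10⁻³ rad s⁻¹ → T = 2π/N = 678.53 s = 11.309 min ≈ 11.3 min.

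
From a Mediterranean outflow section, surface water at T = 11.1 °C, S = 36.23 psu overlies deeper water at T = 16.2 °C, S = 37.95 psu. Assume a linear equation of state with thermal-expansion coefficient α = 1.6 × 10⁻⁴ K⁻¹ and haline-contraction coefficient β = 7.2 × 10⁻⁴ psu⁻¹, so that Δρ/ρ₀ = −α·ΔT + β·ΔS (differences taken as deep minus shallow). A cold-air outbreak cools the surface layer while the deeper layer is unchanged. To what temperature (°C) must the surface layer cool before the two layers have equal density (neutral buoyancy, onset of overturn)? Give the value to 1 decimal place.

Neutral buoyancy requires Δρ = 0, i.e. −α(T_deep − T_surf′) + β(S_deep − S_surf) = 0.
T_surf′ = T_deep − (β/α)·ΔS = 16.2 − (7.2 × 10⁻⁴/1.6 × 10⁻⁴)·(+1.72) = 8.460 °C.
Cooling required: 11.1 − (8.460) = 2.640 °C.

8.5 °C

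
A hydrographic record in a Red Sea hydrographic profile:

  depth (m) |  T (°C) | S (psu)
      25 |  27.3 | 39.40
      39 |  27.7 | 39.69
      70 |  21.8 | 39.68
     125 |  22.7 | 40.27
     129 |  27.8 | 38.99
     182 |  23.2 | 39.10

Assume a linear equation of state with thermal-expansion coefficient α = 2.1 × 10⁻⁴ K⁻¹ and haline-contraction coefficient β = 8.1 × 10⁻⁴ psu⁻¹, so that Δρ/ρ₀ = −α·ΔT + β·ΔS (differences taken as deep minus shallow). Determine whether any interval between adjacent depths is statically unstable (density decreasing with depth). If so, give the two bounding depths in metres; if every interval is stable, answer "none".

Evaluate Δρ/ρ₀ = −αΔT + βΔS across each adjacent pair:
  25–39 m: −αΔT+βΔS = −(2.1 × 10⁻⁴)(+0.4)+(8.1 × 10⁻⁴)(+0.29) = 1.5 × 10⁻⁴ → stable
  39–70 m: −αΔT+βΔS = −(2.1 × 10⁻⁴)(-5.9)+(8.1 × 10⁻⁴)(-0.01) = 1.2 × 10⁻³ → stable
  70–125 m: −αΔT+βΔS = −(2.1 × 10⁻⁴)(+0.9)+(8.1 × 10⁻⁴)(+0.59) = 2.9 × 10⁻⁴ → stable
  125–129 m: −αΔT+βΔS = −(2.1 × 10⁻⁴)(+5.1)+(8.1 × 10⁻⁴)(-1.28) = -2.1 × 10⁻³ → UNSTABLE
  129–182 m: −αΔT+βΔS = −(2.1 × 10⁻⁴)(-4.6)+(8.1 × 10⁻⁴)(+0.11) = 1.1 × 10⁻³ → stable
The 125–129 m interval has Δρ < 0: lighter water underlies denser water.

125–129 m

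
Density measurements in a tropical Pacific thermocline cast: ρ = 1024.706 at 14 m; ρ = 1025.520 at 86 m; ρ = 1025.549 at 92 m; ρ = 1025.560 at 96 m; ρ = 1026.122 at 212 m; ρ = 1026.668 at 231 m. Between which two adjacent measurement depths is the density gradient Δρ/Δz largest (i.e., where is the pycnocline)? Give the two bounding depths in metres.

212–231 m

Compute the density gradient over each adjacent pair:
  14–86 m: Δρ/Δz = 0.814/72 = 0.011 kg m⁻⁴
  86–92 m: Δρ/Δz = 0.029/6 = 4.8 × 10⁻³ kg m⁻⁴
  92–96 m: Δρ/Δz = 0.011/4 = 2.7 × 10⁻³ kg m⁻⁴
  96–212 m: Δρ/Δz = 0.562/116 = 4.8 × 10⁻³ kg m⁻⁴
  212–231 m: Δρ/Δz = 0.546/19 = 0.029 kg m⁻⁴
The largest gradient is in the 212–231 m interval — the pycnocline.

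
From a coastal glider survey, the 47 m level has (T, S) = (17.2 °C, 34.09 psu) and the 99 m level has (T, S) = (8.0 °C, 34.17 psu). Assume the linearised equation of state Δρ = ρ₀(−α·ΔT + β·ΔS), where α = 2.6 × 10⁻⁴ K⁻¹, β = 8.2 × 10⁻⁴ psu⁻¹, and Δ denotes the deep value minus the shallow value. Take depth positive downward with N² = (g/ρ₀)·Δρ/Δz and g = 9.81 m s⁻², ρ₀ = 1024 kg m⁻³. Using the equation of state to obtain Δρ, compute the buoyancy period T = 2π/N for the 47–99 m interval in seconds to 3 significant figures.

ΔT = -9.2 K, ΔS = +0.08 psu (deep − shallow).
Δρ/ρ₀ = −αΔT + βΔS = 2.392 × 10⁻³ + 6.56 × 10⁻⁵ = 2.4576 × 10⁻³, so Δρ ≈ 2.517 kg m⁻³.
N² = (g/ρ₀)·Δρ/Δz = g·(Δρ/ρ₀)/Δz = 9.81 × 2.4576 × 10⁻³ / 52 = 4.6364 × 10⁻⁴ s⁻².
N = √(4.6364 × 10⁻⁴) = 0.021532 rad s⁻¹ → T = 2π/N = 291.81 s ≈ 292 s.

292 s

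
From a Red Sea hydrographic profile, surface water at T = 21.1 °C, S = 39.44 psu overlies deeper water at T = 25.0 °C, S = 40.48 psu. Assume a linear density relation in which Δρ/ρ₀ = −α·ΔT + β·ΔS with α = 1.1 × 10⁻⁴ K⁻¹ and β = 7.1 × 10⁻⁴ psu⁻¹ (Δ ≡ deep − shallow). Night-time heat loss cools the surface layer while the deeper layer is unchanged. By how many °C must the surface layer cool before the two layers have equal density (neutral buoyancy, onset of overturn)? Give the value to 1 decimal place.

2.8 °C

Neutral buoyancy requires Δρ = 0, i.e. −α(T_deep − T_surf′) + β(S_deep − S_surf) = 0.
T_surf′ = T_deep − (β/α)·ΔS = 25.0 − (7.1 × 10⁻⁴/1.1 × 10⁻⁴)·(+1.04) = 18.287 °C.
Cooling required: 21.1 − (18.287) = 2.813 °C.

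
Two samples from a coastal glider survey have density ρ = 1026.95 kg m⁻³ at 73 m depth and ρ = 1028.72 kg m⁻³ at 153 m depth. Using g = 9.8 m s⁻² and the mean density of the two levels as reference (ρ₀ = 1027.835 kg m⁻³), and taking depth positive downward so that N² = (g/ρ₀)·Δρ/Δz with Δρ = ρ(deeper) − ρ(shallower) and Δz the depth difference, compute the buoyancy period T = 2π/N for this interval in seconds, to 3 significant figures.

Δρ = 1028.72 − 1026.95 = 1.77 kg m⁻³ over Δz = 153 − 73 = 80 m.
N² = (9.8/1027.835) × (1.77/80) = 2.1095 × 10⁻⁴ s⁻².
N = √(2.1095 × 10⁻⁴) = 0.014524 rad s⁻¹, so T = 2π/N = 432.61 s ≈ 433 s.

433 s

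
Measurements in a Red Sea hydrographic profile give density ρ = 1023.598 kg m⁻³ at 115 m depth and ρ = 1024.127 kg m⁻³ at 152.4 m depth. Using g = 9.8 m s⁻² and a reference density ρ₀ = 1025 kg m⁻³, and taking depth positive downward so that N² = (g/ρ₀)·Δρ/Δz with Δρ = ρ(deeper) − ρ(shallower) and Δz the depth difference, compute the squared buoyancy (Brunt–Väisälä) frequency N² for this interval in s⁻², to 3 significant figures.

1.35 × 10⁻⁴ s⁻²

Δρ = 1024.127 − 1023.598 = 0.529 kg m⁻³ over Δz = 152.4 − 115 = 37.4 m.
N² = (9.8/1025) × (0.529/37.4) = 1.3523 × 10⁻⁴ s⁻² ≈ 1.35 × 10⁻⁴ s⁻².
N² > 0, so the interval is statically stable.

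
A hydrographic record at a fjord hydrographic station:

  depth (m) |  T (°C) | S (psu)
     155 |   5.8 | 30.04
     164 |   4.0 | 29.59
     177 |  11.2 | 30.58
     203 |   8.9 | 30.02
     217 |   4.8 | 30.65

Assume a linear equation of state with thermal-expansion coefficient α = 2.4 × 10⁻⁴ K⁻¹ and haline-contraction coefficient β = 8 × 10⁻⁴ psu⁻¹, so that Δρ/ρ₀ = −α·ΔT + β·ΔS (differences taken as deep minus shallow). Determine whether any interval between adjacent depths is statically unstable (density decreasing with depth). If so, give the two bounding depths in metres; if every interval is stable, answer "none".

164–177 m

Evaluate Δρ/ρ₀ = −αΔT + βΔS across each adjacent pair:
  155–164 m: −αΔT+βΔS = −(2.4 × 10⁻⁴)(-1.8)+(8 × 10⁻⁴)(-0.45) = 7.2 × 10⁻⁵ → stable
  164–177 m: −αΔT+βΔS = −(2.4 × 10⁻⁴)(+7.2)+(8 × 10⁻⁴)(+0.99) = -9.4 × 10⁻⁴ → UNSTABLE
  177–203 m: −αΔT+βΔS = −(2.4 × 10⁻⁴)(-2.3)+(8 × 10⁻⁴)(-0.56) = 1.0 × 10⁻⁴ → stable
  203–217 m: −αΔT+βΔS = −(2.4 × 10⁻⁴)(-4.1)+(8 × 10⁻⁴)(+0.63) = 1.5 × 10⁻³ → stable
The 164–177 m interval has Δρ < 0: lighter water underlies denser water.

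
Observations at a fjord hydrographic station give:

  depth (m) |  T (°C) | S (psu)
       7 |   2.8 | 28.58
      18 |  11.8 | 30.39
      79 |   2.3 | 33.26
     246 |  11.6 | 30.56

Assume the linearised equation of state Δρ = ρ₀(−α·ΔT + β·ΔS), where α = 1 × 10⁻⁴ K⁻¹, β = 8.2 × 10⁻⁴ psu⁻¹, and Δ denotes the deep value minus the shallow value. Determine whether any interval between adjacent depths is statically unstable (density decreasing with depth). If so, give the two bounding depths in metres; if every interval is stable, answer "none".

Evaluate Δρ/ρ₀ = −αΔT + βΔS across each adjacent pair:
  7–18 m: −αΔT+βΔS = −(1 × 10⁻⁴)(+9.0)+(8.2 × 10⁻⁴)(+1.81) = 5.8 × 10⁻⁴ → stable
  18–79 m: −αΔT+βΔS = −(1 × 10⁻⁴)(-9.5)+(8.2 × 10⁻⁴)(+2.87) = 3.3 × 10⁻³ → stable
  79–246 m: −αΔT+βΔS = −(1 × 10⁻⁴)(+9.3)+(8.2 × 10⁻⁴)(-2.70) = -3.1 × 10⁻³ → UNSTABLE
The 79–246 m interval has Δρ < 0: lighter water underlies denser water.

79–246 m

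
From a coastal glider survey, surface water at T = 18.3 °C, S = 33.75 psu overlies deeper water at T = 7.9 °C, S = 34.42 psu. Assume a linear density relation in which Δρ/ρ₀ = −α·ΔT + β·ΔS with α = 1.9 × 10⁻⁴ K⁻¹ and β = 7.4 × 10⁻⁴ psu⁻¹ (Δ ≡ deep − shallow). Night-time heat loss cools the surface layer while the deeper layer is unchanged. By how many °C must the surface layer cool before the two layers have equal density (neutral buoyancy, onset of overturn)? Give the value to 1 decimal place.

13.0 °C

Neutral buoyancy requires Δρ = 0, i.e. −α(T_deep − T_surf′) + β(S_deep − S_surf) = 0.
T_surf′ = T_deep − (β/α)·ΔS = 7.9 − (7.4 × 10⁻⁴/1.9 × 10⁻⁴)·(+0.67) = 5.291 °C.
Cooling required: 18.3 − (5.291) = 13.009 °C.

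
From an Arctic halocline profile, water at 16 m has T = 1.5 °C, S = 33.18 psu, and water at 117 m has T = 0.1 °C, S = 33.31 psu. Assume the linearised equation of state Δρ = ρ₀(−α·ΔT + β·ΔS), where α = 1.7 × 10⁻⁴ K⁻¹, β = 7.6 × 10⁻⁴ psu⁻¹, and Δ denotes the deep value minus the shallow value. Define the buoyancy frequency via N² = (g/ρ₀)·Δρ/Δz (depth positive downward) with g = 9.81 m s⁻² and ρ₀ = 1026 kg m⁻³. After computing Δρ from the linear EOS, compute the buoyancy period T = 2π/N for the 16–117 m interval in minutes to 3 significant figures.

ΔT = -1.4 K, ΔS = +0.13 psu (deep − shallow).
Δρ/ρ₀ = −αΔT + βΔS = 2.38 × 10⁻⁴ + 9.88 × 10⁻⁵ = 3.368 × 10⁻⁴, so Δρ ≈ 0.3456 kg m⁻³.
N² = (g/ρ₀)·Δρ/Δz = g·(Δρ/ρ₀)/Δz = 9.81 × 3.368 × 10⁻⁴ / 101 = 3.2713 × 10⁻⁵ s⁻².
N = √(3.2713 × 10⁻⁵) = 5.7195 × 10⁻³ rad s⁻¹ → T = 2π/N = 1.0986 × 10³ s = 18.310 min ≈ 18.3 min.

18.3 min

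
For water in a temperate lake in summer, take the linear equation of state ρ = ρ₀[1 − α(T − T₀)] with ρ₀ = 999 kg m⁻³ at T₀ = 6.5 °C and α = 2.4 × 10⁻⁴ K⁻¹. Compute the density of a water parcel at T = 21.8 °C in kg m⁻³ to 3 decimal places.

T − T₀ = +15.3 K.
Bracket = 1 − α·(+15.3) = 1 + (-3.672 × 10⁻³) = 0.9963280.
ρ = 999 × 0.9963280 = 995.332 kg m⁻³.

995.332 kg m⁻³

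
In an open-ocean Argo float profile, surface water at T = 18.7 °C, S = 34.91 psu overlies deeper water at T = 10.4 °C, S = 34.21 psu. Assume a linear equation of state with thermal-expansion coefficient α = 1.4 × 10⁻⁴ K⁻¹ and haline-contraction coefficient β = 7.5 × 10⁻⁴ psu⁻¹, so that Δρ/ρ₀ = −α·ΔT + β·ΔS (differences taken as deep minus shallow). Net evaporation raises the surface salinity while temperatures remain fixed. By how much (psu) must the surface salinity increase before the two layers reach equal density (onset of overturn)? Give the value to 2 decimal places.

Neutral buoyancy requires −α(T_deep − T_surf) + β(S_deep − S_surf′) = 0.
S_surf′ = S_deep − (α/β)·ΔT = 34.21 − (1.4 × 10⁻⁴/7.5 × 10⁻⁴)·(-8.3) = 35.7593 psu.
Increase required: 35.7593 − 34.91 = 0.8493 psu.

0.85 psu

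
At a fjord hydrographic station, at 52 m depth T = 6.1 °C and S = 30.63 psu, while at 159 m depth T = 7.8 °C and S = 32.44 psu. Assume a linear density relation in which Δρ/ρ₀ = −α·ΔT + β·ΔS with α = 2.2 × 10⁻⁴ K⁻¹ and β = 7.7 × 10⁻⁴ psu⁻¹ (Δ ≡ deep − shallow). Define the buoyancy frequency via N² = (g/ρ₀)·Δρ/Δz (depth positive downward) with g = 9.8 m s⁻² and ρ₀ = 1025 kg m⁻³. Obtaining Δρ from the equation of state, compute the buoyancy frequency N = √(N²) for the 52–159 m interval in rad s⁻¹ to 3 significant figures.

ΔT = +1.7 K, ΔS = +1.81 psu (deep − shallow).
Δρ/ρ₀ = −αΔT + βΔS = -3.74 × 10⁻⁴ + 1.3937 × 10⁻³ = 1.0197 × 10⁻³, so Δρ ≈ 1.045 kg m⁻³.
N² = (g/ρ₀)·Δρ/Δz = g·(Δρ/ρ₀)/Δz = 9.8 × 1.0197 × 10⁻³ / 107 = 9.3393 × 10⁻⁵ s⁻².
N = √(9.3393 × 10⁻⁵) = 9.6640 × 10⁻³ rad s⁻¹ ≈ 9.66 × 10⁻³ rad s⁻¹.

9.66 × 10⁻³ rad s⁻¹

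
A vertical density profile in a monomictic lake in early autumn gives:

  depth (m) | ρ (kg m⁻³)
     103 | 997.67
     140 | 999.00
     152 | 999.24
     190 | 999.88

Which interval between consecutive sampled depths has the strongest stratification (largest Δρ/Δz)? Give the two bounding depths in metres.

Compute the density gradient over each adjacent pair:
  103–140 m: Δρ/Δz = 1.33/37 = 0.036 kg m⁻⁴
  140–152 m: Δρ/Δz = 0.24/12 = 0.020 kg m⁻⁴
  152–190 m: Δρ/Δz = 0.64/38 = 0.017 kg m⁻⁴
The largest gradient is in the 103–140 m interval — the pycnocline.

103–140 m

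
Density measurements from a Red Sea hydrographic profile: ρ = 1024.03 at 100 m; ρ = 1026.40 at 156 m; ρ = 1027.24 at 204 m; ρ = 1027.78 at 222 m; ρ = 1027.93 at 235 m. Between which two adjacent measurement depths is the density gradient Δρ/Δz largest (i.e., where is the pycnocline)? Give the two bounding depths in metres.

100–156 m

Compute the density gradient over each adjacent pair:
  100–156 m: Δρ/Δz = 2.37/56 = 0.042 kg m⁻⁴
  156–204 m: Δρ/Δz = 0.84/48 = 0.017 kg m⁻⁴
  204–222 m: Δρ/Δz = 0.54/18 = 0.030 kg m⁻⁴
  222–235 m: Δρ/Δz = 0.15/13 = 0.012 kg m⁻⁴
The largest gradient is in the 100–156 m interval — the pycnocline.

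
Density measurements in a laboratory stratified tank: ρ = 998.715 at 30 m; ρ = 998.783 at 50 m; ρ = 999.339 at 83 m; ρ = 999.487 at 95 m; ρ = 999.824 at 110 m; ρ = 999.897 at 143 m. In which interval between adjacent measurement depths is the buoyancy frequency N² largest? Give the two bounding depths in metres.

95–110 m

Compute the density gradient over each adjacent pair:
  30–50 m: Δρ/Δz = 0.068/20 = 3.4 × 10⁻³ kg m⁻⁴
  50–83 m: Δρ/Δz = 0.556/33 = 0.017 kg m⁻⁴
  83–95 m: Δρ/Δz = 0.148/12 = 0.012 kg m⁻⁴
  95–110 m: Δρ/Δz = 0.337/15 = 0.022 kg m⁻⁴
  110–143 m: Δρ/Δz = 0.073/33 = 2.2 × 10⁻³ kg m⁻⁴
The largest gradient is in the 95–110 m interval — the pycnocline.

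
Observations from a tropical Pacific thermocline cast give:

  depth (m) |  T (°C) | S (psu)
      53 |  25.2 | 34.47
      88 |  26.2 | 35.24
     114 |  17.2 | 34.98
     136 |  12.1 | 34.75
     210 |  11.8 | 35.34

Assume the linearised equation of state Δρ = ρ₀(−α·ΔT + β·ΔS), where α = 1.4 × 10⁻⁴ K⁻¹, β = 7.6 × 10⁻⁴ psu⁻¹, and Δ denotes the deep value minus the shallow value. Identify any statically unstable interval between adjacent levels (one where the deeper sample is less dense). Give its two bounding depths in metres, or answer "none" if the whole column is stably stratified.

Evaluate Δρ/ρ₀ = −αΔT + βΔS across each adjacent pair:
  53–88 m: −αΔT+βΔS = −(1.4 × 10⁻⁴)(+1.0)+(7.6 × 10⁻⁴)(+0.77) = 4.5 × 10⁻⁴ → stable
  88–114 m: −αΔT+βΔS = −(1.4 × 10⁻⁴)(-9.0)+(7.6 × 10⁻⁴)(-0.26) = 1.1 × 10⁻³ → stable
  114–136 m: −αΔT+βΔS = −(1.4 × 10⁻⁴)(-5.1)+(7.6 × 10⁻⁴)(-0.23) = 5.4 × 10⁻⁴ → stable
  136–210 m: −αΔT+βΔS = −(1.4 × 10⁻⁴)(-0.3)+(7.6 × 10⁻⁴)(+0.59) = 4.9 × 10⁻⁴ → stable
Every interval has Δρ > 0: the column is stably stratified throughout.

none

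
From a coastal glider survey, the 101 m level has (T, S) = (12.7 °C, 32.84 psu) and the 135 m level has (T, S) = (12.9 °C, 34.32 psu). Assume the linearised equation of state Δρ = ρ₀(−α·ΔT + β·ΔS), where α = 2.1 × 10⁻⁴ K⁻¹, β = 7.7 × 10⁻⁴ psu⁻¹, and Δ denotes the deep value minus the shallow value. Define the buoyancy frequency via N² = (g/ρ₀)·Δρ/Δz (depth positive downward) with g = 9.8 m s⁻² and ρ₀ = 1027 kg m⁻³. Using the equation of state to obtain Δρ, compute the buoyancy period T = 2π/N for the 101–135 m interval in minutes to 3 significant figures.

5.89 min

ΔT = +0.2 K, ΔS = +1.48 psu (deep − shallow).
Δρ/ρ₀ = −αΔT + βΔS = -4.20 × 10⁻⁵ + 1.1396 × 10⁻³ = 1.0976 × 10⁻³, so Δρ ≈ 1.127 kg m⁻³.
N² = (g/ρ₀)·Δρ/Δz = g·(Δρ/ρ₀)/Δz = 9.8 × 1.0976 × 10⁻³ / 34 = 3.1637 × 10⁻⁴ s⁻².
N = √(3.1637 × 10⁻⁴) = 0.017787 rad s⁻¹ → T = 2π/N = 353.25 s = 5.8875 min ≈ 5.89 min.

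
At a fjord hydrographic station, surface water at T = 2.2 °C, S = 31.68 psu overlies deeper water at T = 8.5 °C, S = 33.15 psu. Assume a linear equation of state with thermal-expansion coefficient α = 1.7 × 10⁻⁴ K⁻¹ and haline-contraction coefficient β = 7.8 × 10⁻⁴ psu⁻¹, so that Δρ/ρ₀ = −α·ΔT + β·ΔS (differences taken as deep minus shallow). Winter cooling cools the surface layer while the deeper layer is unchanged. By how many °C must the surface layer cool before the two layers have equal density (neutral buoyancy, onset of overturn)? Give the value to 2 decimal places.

0.44 °C

Neutral buoyancy requires Δρ = 0, i.e. −α(T_deep − T_surf′) + β(S_deep − S_surf) = 0.
T_surf′ = T_deep − (β/α)·ΔS = 8.5 − (7.8 × 10⁻⁴/1.7 × 10⁻⁴)·(+1.47) = 1.7553 °C.
Cooling required: 2.2 − (1.7553) = 0.4447 °C.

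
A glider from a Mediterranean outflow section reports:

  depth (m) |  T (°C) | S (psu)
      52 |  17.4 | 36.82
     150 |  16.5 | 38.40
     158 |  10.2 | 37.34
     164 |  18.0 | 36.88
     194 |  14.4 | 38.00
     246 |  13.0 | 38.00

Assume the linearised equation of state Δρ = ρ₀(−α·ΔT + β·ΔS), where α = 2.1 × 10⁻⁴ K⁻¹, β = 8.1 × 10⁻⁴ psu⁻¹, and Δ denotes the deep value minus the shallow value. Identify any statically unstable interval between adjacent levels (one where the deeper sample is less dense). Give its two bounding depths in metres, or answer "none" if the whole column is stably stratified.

Evaluate Δρ/ρ₀ = −αΔT + βΔS across each adjacent pair:
  52–150 m: −αΔT+βΔS = −(2.1 × 10⁻⁴)(-0.9)+(8.1 × 10⁻⁴)(+1.58) = 1.5 × 10⁻³ → stable
  150–158 m: −αΔT+βΔS = −(2.1 × 10⁻⁴)(-6.3)+(8.1 × 10⁻⁴)(-1.06) = 4.6 × 10⁻⁴ → stable
  158–164 m: −αΔT+βΔS = −(2.1 × 10⁻⁴)(+7.8)+(8.1 × 10⁻⁴)(-0.46) = -2.0 × 10⁻³ → UNSTABLE
  164–194 m: −αΔT+βΔS = −(2.1 × 10⁻⁴)(-3.6)+(8.1 × 10⁻⁴)(+1.12) = 1.7 × 10⁻³ → stable
  194–246 m: −αΔT+βΔS = −(2.1 × 10⁻⁴)(-1.4)+(8.1 × 10⁻⁴)(+0.00) = 2.9 × 10⁻⁴ → stable
The 158–164 m interval has Δρ < 0: lighter water underlies denser water.

158–164 m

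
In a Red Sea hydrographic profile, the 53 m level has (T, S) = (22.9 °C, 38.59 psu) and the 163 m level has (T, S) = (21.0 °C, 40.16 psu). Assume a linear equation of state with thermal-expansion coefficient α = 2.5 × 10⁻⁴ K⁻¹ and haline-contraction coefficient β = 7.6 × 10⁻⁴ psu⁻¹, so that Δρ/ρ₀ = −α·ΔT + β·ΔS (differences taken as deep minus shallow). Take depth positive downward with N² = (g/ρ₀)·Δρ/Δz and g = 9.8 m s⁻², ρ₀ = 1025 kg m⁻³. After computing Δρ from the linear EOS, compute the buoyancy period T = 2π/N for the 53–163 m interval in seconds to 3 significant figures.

515 s

ΔT = -1.9 K, ΔS = +1.57 psu (deep − shallow).
Δρ/ρ₀ = −αΔT + βΔS = 4.75 × 10⁻⁴ + 1.1932 × 10⁻³ = 1.6682 × 10⁻³, so Δρ ≈ 1.710 kg m⁻³.
N² = (g/ρ₀)·Δρ/Δz = g·(Δρ/ρ₀)/Δz = 9.8 × 1.6682 × 10⁻³ / 110 = 1.4862 × 10⁻⁴ s⁻².
N = √(1.4862 × 10⁻⁴) = 0.012191 rad s⁻¹ → T = 2π/N = 515.40 s ≈ 515 s.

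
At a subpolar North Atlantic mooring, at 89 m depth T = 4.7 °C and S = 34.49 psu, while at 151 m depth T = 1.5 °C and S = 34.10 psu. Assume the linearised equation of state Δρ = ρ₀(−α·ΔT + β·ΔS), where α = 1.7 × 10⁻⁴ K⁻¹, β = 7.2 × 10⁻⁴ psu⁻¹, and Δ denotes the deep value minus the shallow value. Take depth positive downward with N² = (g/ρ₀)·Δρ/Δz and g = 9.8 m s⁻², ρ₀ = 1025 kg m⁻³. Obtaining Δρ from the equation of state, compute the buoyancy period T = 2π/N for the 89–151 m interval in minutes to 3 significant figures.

ΔT = -3.2 K, ΔS = -0.39 psu (deep − shallow).
Δρ/ρ₀ = −αΔT + βΔS = 5.44 × 10⁻⁴ − 2.808 × 10⁻⁴ = 2.632 × 10⁻⁴, so Δρ ≈ 0.2698 kg m⁻³.
N² = (g/ρ₀)·Δρ/Δz = g·(Δρ/ρ₀)/Δz = 9.8 × 2.632 × 10⁻⁴ / 62 = 4.1603 × 10⁻⁵ s⁻².
N = √(4.1603 × 10⁻⁵) = 6.4500 × 10⁻³ rad s⁻¹ → T = 2π/N = 974.14 s = 16.236 min ≈ 16.2 min.

16.2 min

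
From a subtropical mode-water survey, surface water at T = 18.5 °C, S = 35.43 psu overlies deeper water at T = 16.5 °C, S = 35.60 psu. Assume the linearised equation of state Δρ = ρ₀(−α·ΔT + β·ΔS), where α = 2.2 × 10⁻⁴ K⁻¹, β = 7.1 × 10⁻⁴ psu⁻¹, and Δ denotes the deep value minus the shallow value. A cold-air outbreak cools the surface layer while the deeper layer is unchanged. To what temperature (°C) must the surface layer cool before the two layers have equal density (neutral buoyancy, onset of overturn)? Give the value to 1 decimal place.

Neutral buoyancy requires Δρ = 0, i.e. −α(T_deep − T_surf′) + β(S_deep − S_surf) = 0.
T_surf′ = T_deep − (β/α)·ΔS = 16.5 − (7.1 × 10⁻⁴/2.2 × 10⁻⁴)·(+0.17) = 15.951 °C.
Cooling required: 18.5 − (15.951) = 2.549 °C.

16.0 °C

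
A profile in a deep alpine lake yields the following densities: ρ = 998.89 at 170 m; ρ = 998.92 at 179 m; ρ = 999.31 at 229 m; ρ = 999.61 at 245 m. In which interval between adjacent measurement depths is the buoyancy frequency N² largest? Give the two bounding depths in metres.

Compute the density gradient over each adjacent pair:
  170–179 m: Δρ/Δz = 0.03/9 = 3.3 × 10⁻³ kg m⁻⁴
  179–229 m: Δρ/Δz = 0.39/50 = 7.8 × 10⁻³ kg m⁻⁴
  229–245 m: Δρ/Δz = 0.30/16 = 0.019 kg m⁻⁴
The largest gradient is in the 229–245 m interval — the pycnocline.

229–245 m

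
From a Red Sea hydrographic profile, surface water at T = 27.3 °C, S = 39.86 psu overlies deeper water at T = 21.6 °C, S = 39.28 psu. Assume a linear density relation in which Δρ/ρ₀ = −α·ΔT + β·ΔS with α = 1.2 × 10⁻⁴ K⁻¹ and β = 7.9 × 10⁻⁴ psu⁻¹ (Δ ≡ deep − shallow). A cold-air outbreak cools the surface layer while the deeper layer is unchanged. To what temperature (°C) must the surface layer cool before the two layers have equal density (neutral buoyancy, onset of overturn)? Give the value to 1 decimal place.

Neutral buoyancy requires Δρ = 0, i.e. −α(T_deep − T_surf′) + β(S_deep − S_surf) = 0.
T_surf′ = T_deep − (β/α)·ΔS = 21.6 − (7.9 × 10⁻⁴/1.2 × 10⁻⁴)·(-0.58) = 25.418 °C.
Cooling required: 27.3 − (25.418) = 1.882 °C.

25.4 °C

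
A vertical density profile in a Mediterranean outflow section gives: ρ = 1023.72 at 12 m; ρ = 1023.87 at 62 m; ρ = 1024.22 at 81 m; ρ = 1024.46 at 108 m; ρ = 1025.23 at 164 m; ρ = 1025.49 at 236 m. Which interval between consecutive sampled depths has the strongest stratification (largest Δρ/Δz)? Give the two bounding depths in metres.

Compute the density gradient over each adjacent pair:
  12–62 m: Δρ/Δz = 0.15/50 = 3.0 × 10⁻³ kg m⁻⁴
  62–81 m: Δρ/Δz = 0.35/19 = 0.018 kg m⁻⁴
  81–108 m: Δρ/Δz = 0.24/27 = 8.9 × 10⁻³ kg m⁻⁴
  108–164 m: Δρ/Δz = 0.77/56 = 0.014 kg m⁻⁴
  164–236 m: Δρ/Δz = 0.26/72 = 3.6 × 10⁻³ kg m⁻⁴
The largest gradient is in the 62–81 m interval — the pycnocline.

62–81 m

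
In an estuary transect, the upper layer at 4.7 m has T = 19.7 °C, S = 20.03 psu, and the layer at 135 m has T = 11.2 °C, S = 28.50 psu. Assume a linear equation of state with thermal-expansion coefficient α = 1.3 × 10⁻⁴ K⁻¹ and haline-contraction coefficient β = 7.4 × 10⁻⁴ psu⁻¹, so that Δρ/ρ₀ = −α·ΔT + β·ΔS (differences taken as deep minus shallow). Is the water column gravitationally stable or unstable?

ΔT = 11.2 − 19.7 = -8.5 K and ΔS = 28.50 − 20.03 = +8.47 psu (deep − shallow).
−αΔT = 1.105 × 10⁻³; βΔS = 6.2678 × 10⁻³; sum Δρ/ρ₀ = 7.3728 × 10⁻³.
Δρ/ρ₀ > 0, so Δρ > 0: deeper water is denser → statically stable.

stable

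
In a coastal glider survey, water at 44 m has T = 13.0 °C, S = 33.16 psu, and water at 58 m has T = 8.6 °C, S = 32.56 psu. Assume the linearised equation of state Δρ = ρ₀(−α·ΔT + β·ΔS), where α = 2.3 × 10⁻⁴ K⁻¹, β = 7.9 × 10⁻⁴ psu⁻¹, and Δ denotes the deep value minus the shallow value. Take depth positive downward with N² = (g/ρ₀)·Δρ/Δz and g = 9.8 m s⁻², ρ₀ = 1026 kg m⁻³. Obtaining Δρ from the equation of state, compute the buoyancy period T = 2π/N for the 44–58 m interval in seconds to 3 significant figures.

324 s

ΔT = -4.4 K, ΔS = -0.60 psu (deep − shallow).
Δρ/ρ₀ = −αΔT + βΔS = 1.012 × 10⁻³ − 4.74 × 10⁻⁴ = 5.38 × 10⁻⁴, so Δρ ≈ 0.5520 kg m⁻³.
N² = (g/ρ₀)·Δρ/Δz = g·(Δρ/ρ₀)/Δz = 9.8 × 5.38 × 10⁻⁴ / 14 = 3.7660 × 10⁻⁴ s⁻².
N = √(3.7660 × 10⁻⁴) = 0.019406 rad s⁻¹ → T = 2π/N = 323.78 s ≈ 324 s.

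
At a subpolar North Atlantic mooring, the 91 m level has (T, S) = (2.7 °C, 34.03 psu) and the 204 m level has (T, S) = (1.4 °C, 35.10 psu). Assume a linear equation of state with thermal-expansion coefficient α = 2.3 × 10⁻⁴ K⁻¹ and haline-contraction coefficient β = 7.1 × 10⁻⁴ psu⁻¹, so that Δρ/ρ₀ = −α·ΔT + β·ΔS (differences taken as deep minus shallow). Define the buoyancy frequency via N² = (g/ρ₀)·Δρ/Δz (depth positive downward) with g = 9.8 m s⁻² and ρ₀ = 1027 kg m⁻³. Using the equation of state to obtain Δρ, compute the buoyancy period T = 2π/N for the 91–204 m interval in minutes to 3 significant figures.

ΔT = -1.3 K, ΔS = +1.07 psu (deep − shallow).
Δρ/ρ₀ = −αΔT + βΔS = 2.99 × 10⁻⁴ + 7.597 × 10⁻⁴ = 1.0587 × 10⁻³, so Δρ ≈ 1.087 kg m⁻³.
N² = (g/ρ₀)·Δρ/Δz = g·(Δρ/ρ₀)/Δz = 9.8 × 1.0587 × 10⁻³ / 113 = 9.1816 × 10⁻⁵ s⁻².
N = √(9.1816 × 10⁻⁵) = 9.5821 × 10⁻³ rad s⁻¹ → T = 2π/N = 655.72 s = 10.929 min ≈ 10.9 min.

10.9 min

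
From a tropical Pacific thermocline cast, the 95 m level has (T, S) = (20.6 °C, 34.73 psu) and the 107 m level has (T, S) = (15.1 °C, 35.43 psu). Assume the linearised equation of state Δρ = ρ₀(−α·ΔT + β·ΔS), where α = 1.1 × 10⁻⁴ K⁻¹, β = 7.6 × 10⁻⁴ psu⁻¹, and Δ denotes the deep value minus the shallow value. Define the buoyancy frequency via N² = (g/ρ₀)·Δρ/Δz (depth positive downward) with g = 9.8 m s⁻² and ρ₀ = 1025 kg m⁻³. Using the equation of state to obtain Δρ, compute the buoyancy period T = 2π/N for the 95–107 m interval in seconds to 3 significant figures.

206 s

ΔT = -5.5 K, ΔS = +0.70 psu (deep − shallow).
Δρ/ρ₀ = −αΔT + βΔS = 6.05 × 10⁻⁴ + 5.32 × 10⁻⁴ = 1.137 × 10⁻³, so Δρ ≈ 1.165 kg m⁻³.
N² = (g/ρ₀)·Δρ/Δz = g·(Δρ/ρ₀)/Δz = 9.8 × 1.137 × 10⁻³ / 12 = 9.2855 × 10⁻⁴ s⁻².
N = √(9.2855 × 10⁻⁴) = 0.030472 rad s⁻¹ → T = 2π/N = 206.20 s ≈ 206 s.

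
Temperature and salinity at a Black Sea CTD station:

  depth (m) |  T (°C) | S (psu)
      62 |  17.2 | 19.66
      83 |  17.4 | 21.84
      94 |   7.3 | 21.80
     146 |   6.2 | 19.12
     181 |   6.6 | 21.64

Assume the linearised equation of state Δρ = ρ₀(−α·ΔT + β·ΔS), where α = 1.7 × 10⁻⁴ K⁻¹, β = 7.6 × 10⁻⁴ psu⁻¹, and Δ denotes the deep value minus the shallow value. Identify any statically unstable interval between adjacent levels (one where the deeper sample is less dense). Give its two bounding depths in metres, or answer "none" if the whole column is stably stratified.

Evaluate Δρ/ρ₀ = −αΔT + βΔS across each adjacent pair:
  62–83 m: −αΔT+βΔS = −(1.7 × 10⁻⁴)(+0.2)+(7.6 × 10⁻⁴)(+2.18) = 1.6 × 10⁻³ → stable
  83–94 m: −αΔT+βΔS = −(1.7 × 10⁻⁴)(-10.1)+(7.6 × 10⁻⁴)(-0.04) = 1.7 × 10⁻³ → stable
  94–146 m: −αΔT+βΔS = −(1.7 × 10⁻⁴)(-1.1)+(7.6 × 10⁻⁴)(-2.68) = -1.8 × 10⁻³ → UNSTABLE
  146–181 m: −αΔT+βΔS = −(1.7 × 10⁻⁴)(+0.4)+(7.6 × 10⁻⁴)(+2.52) = 1.8 × 10⁻³ → stable
The 94–146 m interval has Δρ < 0: lighter water underlies denser water.

94–146 m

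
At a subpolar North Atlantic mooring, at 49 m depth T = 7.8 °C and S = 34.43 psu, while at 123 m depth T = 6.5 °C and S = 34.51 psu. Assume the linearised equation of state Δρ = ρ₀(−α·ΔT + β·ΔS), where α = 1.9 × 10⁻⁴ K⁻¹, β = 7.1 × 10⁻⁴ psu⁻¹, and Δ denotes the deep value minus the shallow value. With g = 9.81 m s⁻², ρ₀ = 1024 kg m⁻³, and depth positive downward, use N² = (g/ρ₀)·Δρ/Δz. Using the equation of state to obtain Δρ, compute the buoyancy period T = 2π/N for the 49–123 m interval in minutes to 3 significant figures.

ΔT = -1.3 K, ΔS = +0.08 psu (deep − shallow).
Δρ/ρ₀ = −αΔT + βΔS = 2.47 × 10⁻⁴ + 5.68 × 10⁻⁵ = 3.038 × 10⁻⁴, so Δρ ≈ 0.3111 kg m⁻³.
N² = (g/ρ₀)·Δρ/Δz = g·(Δρ/ρ₀)/Δz = 9.81 × 3.038 × 10⁻⁴ / 74 = 4.0274 × 10⁻⁵ s⁻².
N = √(4.0274 × 10⁻⁵) = 6.3462 × 10⁻³ rad s⁻¹ → T = 2π/N = 990.07 s = 16.501 min ≈ 16.5 min.

16.5 min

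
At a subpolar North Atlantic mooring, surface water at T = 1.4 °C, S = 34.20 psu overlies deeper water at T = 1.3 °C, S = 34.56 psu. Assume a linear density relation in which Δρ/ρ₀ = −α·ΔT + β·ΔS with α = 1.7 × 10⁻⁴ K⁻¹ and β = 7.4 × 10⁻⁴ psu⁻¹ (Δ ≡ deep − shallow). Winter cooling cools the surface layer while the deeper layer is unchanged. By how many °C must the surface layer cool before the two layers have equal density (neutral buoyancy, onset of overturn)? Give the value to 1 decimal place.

1.7 °C

Neutral buoyancy requires Δρ = 0, i.e. −α(T_deep − T_surf′) + β(S_deep − S_surf) = 0.
T_surf′ = T_deep − (β/α)·ΔS = 1.3 − (7.4 × 10⁻⁴/1.7 × 10⁻⁴)·(+0.36) = -0.267 °C.
Cooling required: 1.4 − (-0.267) = 1.667 °C.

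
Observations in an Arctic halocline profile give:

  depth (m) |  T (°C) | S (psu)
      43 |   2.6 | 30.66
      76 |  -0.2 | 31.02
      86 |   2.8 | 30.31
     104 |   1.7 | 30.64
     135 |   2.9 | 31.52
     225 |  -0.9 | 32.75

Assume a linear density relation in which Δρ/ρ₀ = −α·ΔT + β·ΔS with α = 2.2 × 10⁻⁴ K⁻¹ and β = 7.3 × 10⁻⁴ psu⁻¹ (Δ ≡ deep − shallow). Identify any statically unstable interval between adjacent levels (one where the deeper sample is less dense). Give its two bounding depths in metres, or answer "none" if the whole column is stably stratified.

Evaluate Δρ/ρ₀ = −αΔT + βΔS across each adjacent pair:
  43–76 m: −αΔT+βΔS = −(2.2 × 10⁻⁴)(-2.8)+(7.3 × 10⁻⁴)(+0.36) = 8.8 × 10⁻⁴ → stable
  76–86 m: −αΔT+βΔS = −(2.2 × 10⁻⁴)(+3.0)+(7.3 × 10⁻⁴)(-0.71) = -1.2 × 10⁻³ → UNSTABLE
  86–104 m: −αΔT+βΔS = −(2.2 × 10⁻⁴)(-1.1)+(7.3 × 10⁻⁴)(+0.33) = 4.8 × 10⁻⁴ → stable
  104–135 m: −αΔT+βΔS = −(2.2 × 10⁻⁴)(+1.2)+(7.3 × 10⁻⁴)(+0.88) = 3.8 × 10⁻⁴ → stable
  135–225 m: −αΔT+βΔS = −(2.2 × 10⁻⁴)(-3.8)+(7.3 × 10⁻⁴)(+1.23) = 1.7 × 10⁻³ → stable
The 76–86 m interval has Δρ < 0: lighter water underlies denser water.

76–86 m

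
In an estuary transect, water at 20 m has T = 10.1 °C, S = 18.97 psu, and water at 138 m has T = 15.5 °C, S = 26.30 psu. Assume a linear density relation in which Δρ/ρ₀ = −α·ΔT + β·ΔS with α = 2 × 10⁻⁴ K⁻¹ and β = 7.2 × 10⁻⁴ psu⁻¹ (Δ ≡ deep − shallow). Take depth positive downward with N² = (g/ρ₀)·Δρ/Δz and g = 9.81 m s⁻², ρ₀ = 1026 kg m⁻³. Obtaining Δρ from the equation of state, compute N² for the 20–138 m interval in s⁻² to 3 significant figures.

ΔT = +5.4 K, ΔS = +7.33 psu (deep − shallow).
Δρ/ρ₀ = −αΔT + βΔS = -1.08 × 10⁻³ + 5.2776 × 10⁻³ = 4.1976 × 10⁻³, so Δρ ≈ 4.307 kg m⁻³.
N² = (g/ρ₀)·Δρ/Δz = g·(Δρ/ρ₀)/Δz = 9.81 × 4.1976 × 10⁻³ / 118 = 3.4897 × 10⁻⁴ s⁻² ≈ 3.49 × 10⁻⁴ s⁻².

3.49 × 10⁻⁴ s⁻²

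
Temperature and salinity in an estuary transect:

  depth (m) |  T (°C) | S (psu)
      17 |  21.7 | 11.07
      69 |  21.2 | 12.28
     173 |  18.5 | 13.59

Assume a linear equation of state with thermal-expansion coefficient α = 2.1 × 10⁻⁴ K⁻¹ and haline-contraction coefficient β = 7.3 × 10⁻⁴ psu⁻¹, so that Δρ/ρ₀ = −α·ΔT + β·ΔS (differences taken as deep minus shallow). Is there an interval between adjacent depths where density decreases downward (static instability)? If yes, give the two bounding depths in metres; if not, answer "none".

Evaluate Δρ/ρ₀ = −αΔT + βΔS across each adjacent pair:
  17–69 m: −αΔT+βΔS = −(2.1 × 10⁻⁴)(-0.5)+(7.3 × 10⁻⁴)(+1.21) = 9.9 × 10⁻⁴ → stable
  69–173 m: −αΔT+βΔS = −(2.1 × 10⁻⁴)(-2.7)+(7.3 × 10⁻⁴)(+1.31) = 1.5 × 10⁻³ → stable
Every interval has Δρ > 0: the column is stably stratified throughout.

none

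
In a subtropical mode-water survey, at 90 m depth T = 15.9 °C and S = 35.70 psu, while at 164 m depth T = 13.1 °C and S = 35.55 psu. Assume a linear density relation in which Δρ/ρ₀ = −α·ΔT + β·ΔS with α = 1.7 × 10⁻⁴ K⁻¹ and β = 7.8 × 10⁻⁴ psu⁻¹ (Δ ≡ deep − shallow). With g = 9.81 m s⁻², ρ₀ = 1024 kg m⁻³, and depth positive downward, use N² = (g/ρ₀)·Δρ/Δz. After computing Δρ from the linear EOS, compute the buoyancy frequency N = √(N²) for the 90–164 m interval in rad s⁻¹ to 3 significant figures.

ΔT = -2.8 K, ΔS = -0.15 psu (deep − shallow).
Δρ/ρ₀ = −αΔT + βΔS = 4.76 × 10⁻⁴ − 1.17 × 10⁻⁴ = 3.59 × 10⁻⁴, so Δρ ≈ 0.3676 kg m⁻³.
N² = (g/ρ₀)·Δρ/Δz = g·(Δρ/ρ₀)/Δz = 9.81 × 3.59 × 10⁻⁴ / 74 = 4.7592 × 10⁻⁵ s⁻².
N = √(4.7592 × 10⁻⁵) = 6.8987 × 10⁻³ rad s⁻¹ ≈ 6.90 × 10⁻³ rad s⁻¹.

6.90 × 10⁻³ rad s⁻¹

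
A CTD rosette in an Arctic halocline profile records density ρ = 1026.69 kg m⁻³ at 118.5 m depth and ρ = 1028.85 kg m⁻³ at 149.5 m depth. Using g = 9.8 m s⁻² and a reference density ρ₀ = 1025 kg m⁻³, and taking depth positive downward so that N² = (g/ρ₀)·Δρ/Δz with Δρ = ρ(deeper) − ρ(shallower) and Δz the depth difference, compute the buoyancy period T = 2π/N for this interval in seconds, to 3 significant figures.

243 s

Δρ = 1028.85 − 1026.69 = 2.16 kg m⁻³ over Δz = 149.5 − 118.5 = 31 m.
N² = (9.8/1025) × (2.16/31) = 6.6618 × 10⁻⁴ s⁻².
N = √(6.6618 × 10⁻⁴) = 0.025810 rad s⁻¹, so T = 2π/N = 243.44 s ≈ 243 s.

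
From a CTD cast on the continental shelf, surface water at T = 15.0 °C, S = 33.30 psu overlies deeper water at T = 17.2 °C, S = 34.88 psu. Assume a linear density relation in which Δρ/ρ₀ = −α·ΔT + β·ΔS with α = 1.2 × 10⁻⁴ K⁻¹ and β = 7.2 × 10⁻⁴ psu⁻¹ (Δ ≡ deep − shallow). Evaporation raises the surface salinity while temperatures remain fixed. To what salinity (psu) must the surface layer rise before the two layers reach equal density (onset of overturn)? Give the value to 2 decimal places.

34.51 psu

Neutral buoyancy requires −α(T_deep − T_surf) + β(S_deep − S_surf′) = 0.
S_surf′ = S_deep − (α/β)·ΔT = 34.88 − (1.2 × 10⁻⁴/7.2 × 10⁻⁴)·(+2.2) = 34.5133 psu.
Increase required: 34.5133 − 33.30 = 1.2133 psu.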